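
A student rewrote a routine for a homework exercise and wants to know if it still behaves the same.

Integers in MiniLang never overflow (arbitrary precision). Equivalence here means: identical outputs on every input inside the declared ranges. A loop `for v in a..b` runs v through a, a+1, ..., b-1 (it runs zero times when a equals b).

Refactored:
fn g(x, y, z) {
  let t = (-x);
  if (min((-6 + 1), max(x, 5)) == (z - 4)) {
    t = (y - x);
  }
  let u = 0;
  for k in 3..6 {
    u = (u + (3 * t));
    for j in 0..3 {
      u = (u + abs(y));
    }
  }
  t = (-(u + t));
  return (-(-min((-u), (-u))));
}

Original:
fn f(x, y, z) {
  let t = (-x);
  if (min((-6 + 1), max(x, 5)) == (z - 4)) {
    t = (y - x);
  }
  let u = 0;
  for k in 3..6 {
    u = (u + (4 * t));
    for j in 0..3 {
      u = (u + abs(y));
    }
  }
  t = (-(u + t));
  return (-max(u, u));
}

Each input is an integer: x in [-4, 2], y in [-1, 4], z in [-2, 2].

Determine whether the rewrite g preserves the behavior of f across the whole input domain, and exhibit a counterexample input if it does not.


The rewrite breaks on x=-4, y=-1, z=-2, where the results are -57 and -45.
f: t := 4 | (min((-6 + 1), max(x, 5)) == (z - 4)): false | u := 0 | iter k=3: | u := 16 | iter j=0: | u := 17 | iter j=1: | u := 18 | iter j=2: | u := 19 | iter k=4: | u := 35 | iter j=0: | u := 36 | iter j=1: | u := 37 | iter j=2: | u := 38 | iter k=5: | u := 54 | iter j=0: | u := 55 | iter j=1: | u := 56 | iter j=2: | u := 57 | t := -61 | result -57
g: t := 4 | (min((-6 + 1), max(x, 5)) == (z - 4)): false | u := 0 | iter k=3: | u := 12 | iter j=0: | u := 13 | iter j=1: | u := 14 | iter j=2: | u := 15 | iter k=4: | u := 27 | iter j=0: | u := 28 | iter j=1: | u := 29 | iter j=2: | u := 30 | iter k=5: | u := 42 | iter j=0: | u := 43 | iter j=1: | u := 44 | iter j=2: | u := 45 | t := -49 | result -45
verdict: not equivalent; witness: x=-4, y=-1, z=-2


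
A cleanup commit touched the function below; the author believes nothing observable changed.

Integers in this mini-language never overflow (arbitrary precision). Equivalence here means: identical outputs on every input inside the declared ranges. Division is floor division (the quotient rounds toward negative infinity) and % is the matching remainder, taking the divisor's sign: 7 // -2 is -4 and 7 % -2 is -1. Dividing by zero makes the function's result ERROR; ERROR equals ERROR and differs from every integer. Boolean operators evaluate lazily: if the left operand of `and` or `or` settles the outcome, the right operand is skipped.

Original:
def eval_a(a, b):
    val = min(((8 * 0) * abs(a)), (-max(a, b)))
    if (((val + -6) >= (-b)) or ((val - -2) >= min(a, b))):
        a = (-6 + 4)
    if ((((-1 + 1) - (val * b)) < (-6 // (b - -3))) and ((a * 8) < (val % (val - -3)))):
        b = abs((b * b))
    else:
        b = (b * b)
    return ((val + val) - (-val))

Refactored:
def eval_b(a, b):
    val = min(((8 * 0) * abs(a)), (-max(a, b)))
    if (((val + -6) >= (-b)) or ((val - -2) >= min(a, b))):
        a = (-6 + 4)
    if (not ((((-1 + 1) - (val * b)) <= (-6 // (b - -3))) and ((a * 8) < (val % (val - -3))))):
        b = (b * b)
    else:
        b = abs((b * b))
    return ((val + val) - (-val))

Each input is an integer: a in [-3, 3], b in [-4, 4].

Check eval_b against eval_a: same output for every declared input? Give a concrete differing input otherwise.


The rewrite breaks on a=3, b=-2, where the results are -9 and ERROR.
eval_a: val = -3; (((val + -6) >= (-b)) or ((val - -2) >= min(a, b))) -> true; a = -2; ((((-1 + 1) - (val * b)) < (-6 // (b - -3))) and ((a * 8) < (val % (val - -3)))) -> false; b = 4; return -9
eval_b: val = -3; (((val + -6) >= (-b)) or ((val - -2) >= min(a, b))) -> true; a = -2; division by zero -> ERROR
verdict: not equivalent; witness: a=3, b=-2


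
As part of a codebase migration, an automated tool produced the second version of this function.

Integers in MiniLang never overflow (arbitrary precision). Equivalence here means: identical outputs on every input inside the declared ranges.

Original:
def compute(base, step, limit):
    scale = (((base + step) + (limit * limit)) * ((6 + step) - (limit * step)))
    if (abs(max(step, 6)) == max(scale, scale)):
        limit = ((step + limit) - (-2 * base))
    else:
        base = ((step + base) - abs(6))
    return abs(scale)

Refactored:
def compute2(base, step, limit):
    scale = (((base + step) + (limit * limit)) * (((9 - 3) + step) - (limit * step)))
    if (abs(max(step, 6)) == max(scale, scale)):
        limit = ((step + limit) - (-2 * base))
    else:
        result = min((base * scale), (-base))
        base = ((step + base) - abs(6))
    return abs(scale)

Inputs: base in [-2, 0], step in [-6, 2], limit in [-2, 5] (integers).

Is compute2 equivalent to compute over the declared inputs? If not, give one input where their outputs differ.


The two are interchangeable: arithmetic usage differs, plus constant usage differs, plus statement counts differ, plus min/max/abs usage differs, plus local variable names differ, and every declared input agrees.
Tracing base=0, step=-1, limit=2: compute: scale becomes 21; next (abs(max(step, 6)) == max(scale, scale)) evaluates to false; next base becomes -7; next final value 21 | compute2: scale becomes 21; next (abs(max(step, 6)) == max(scale, scale)) evaluates to false; next result becomes 0; next base becomes -7; next final value 21 — matching result 21.
An exhaustive pass over the 216 declared inputs shows identical outputs.
verdict: equivalent


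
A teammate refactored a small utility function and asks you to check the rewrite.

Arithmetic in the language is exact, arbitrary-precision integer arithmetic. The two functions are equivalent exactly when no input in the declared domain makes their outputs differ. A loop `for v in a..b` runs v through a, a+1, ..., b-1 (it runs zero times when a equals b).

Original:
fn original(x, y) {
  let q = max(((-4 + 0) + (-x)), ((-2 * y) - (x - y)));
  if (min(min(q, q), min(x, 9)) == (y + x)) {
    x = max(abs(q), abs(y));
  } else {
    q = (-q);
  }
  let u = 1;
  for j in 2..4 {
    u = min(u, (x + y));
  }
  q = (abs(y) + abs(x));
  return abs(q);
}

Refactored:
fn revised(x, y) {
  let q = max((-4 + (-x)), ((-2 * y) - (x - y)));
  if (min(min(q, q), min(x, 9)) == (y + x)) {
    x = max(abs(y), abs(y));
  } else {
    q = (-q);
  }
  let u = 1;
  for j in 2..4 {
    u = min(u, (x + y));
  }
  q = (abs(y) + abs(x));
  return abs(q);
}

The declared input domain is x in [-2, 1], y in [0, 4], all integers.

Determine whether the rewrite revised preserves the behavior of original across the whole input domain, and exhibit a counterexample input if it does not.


Evaluate both at x=-2, y=0.
original: q becomes 2; next (min(min(q, q), min(x, 9)) == (y + x)) evaluates to true; next x becomes 2; next u becomes 1; next at j=2:; next u becomes 1; next at j=3:; next u becomes 1; next q becomes 2; next final value 2
revised: q becomes 2; next (min(min(q, q), min(x, 9)) == (y + x)) evaluates to true; next x becomes 0; next u becomes 1; next at j=2:; next u becomes 0; next at j=3:; next u becomes 0; next q becomes 0; next final value 0
2 and 0 differ, so these are not the same function on this domain.
verdict: not equivalent; witness: x=-2, y=0


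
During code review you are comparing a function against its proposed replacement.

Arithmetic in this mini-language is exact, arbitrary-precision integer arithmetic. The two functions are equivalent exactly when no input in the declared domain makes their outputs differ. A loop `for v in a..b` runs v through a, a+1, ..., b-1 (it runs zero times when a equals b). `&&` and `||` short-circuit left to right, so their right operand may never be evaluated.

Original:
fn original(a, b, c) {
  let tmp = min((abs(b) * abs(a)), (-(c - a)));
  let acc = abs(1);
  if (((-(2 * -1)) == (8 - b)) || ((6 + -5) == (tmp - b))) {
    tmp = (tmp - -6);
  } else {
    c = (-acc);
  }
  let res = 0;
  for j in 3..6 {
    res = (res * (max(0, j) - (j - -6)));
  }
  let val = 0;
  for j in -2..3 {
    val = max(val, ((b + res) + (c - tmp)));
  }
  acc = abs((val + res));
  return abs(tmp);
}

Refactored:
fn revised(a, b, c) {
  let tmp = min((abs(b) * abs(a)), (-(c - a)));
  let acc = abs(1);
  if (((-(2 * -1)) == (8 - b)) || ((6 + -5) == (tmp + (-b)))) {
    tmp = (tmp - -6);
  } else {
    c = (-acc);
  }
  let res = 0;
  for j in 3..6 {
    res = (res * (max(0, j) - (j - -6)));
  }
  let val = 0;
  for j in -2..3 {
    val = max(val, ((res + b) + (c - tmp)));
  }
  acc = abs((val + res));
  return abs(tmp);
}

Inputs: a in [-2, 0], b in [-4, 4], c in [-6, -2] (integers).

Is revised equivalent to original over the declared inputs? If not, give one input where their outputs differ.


Side by side, the visible changes include: arithmetic usage differs.
As a probe, take a=0, b=2, c=-6: original runs tmp := 0 | acc := 1 | (((-(2 * -1)) == (8 - b)) || ((6 + -5) == (tmp - b))): false | c := -1 | res := 0 | iter j=3: | res := 0 | iter j=4: | res := 0 | iter j=5: | res := 0 | val := 0 | iter j=-2: | val := 1 | iter j=-1: | val := 1 | iter j=0: | val := 1 | iter j=1: | val := 1 | iter j=2: | val := 1 | acc := 1 | result 0; revised runs tmp := 0 | acc := 1 | (((-(2 * -1)) == (8 - b)) || ((6 + -5) == (tmp + (-b)))): false | c := -1 | res := 0 | iter j=3: | res := 0 | iter j=4: | res := 0 | iter j=5: | res := 0 | val := 0 | iter j=-2: | val := 1 | iter j=-1: | val := 1 | iter j=0: | val := 1 | iter j=1: | val := 1 | iter j=2: | val := 1 | acc := 1 | result 0; both end at 0.
Across all 135 domain points the two functions coincide.
verdict: equivalent


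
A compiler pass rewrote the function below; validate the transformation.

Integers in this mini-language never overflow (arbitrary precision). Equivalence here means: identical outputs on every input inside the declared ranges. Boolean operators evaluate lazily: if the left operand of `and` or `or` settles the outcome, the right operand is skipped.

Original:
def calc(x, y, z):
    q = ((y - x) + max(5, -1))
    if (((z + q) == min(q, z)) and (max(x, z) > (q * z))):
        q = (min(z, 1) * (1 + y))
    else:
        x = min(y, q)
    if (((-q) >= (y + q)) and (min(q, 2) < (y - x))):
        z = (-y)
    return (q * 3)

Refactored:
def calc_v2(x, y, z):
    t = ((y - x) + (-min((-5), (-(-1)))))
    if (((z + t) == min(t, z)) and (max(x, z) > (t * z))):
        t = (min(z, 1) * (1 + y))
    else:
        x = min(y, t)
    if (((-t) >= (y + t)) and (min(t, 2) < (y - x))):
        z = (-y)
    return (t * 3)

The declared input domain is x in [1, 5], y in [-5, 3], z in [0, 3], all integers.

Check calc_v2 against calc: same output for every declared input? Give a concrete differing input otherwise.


Reading the diff, among the changes: min/max/abs usage differs, plus local variable names differ.
Tracing x=2, y=-3, z=1: calc: q = 0; (((z + q) == min(q, z)) and (max(x, z) > (q * z))) -> false; x = -3; (((-q) >= (y + q)) and (min(q, 2) < (y - x))) -> false; return 0 | calc_v2: t = 0; (((z + t) == min(t, z)) and (max(x, z) > (t * z))) -> false; x = -3; (((-t) >= (y + t)) and (min(t, 2) < (y - x))) -> false; return 0 — matching result 0.
Across all 180 domain points the two functions coincide.
verdict: equivalent


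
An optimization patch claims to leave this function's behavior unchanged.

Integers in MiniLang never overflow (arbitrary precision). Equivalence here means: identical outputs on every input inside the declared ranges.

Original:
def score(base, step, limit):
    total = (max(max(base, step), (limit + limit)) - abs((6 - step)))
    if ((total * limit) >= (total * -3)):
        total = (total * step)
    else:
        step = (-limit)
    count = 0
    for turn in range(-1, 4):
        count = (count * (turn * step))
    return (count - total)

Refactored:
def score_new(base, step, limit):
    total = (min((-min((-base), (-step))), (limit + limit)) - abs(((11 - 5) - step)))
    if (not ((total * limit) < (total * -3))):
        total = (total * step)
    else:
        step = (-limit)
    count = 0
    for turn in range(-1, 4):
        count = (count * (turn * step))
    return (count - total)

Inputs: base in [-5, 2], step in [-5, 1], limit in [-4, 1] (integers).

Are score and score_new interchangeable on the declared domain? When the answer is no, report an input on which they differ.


These are not equivalent — on base=-5, step=-5, limit=-4 the outputs split (-80 vs -95).
score: total = -16; ((total * limit) >= (total * -3)) -> true; total = 80; count = 0; [turn=-1]; count = 0; [turn=0]; count = 0; [turn=1]; count = 0; [turn=2]; count = 0; [turn=3]; count = 0; return -80
score_new: total = -19; (not ((total * limit) < (total * -3))) -> true; total = 95; count = 0; [turn=-1]; count = 0; [turn=0]; count = 0; [turn=1]; count = 0; [turn=2]; count = 0; [turn=3]; count = 0; return -95
verdict: not equivalent; witness: base=-5, step=-5, limit=-4


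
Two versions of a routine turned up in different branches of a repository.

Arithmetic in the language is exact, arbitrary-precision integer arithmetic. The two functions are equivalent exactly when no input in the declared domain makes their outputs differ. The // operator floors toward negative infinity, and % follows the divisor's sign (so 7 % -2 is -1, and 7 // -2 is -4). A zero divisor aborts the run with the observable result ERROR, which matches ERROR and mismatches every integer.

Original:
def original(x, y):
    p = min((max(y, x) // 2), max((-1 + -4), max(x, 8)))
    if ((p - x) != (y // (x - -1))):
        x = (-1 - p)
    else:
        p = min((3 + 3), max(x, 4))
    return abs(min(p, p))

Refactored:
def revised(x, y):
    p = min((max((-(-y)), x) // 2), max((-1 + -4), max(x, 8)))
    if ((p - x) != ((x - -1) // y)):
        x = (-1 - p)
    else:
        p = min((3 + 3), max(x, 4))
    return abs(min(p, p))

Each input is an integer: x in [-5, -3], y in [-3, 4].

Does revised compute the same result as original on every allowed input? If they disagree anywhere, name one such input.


Not equivalent: x=-5, y=-1 separates them (1 vs 4).
original: p := -1 | ((p - x) != (y // (x - -1))): true | x := 0 | result 1
revised: p := -1 | ((p - x) != ((x - -1) // y)): false | p := 4 | result 4
verdict: not equivalent; witness: x=-5, y=-1


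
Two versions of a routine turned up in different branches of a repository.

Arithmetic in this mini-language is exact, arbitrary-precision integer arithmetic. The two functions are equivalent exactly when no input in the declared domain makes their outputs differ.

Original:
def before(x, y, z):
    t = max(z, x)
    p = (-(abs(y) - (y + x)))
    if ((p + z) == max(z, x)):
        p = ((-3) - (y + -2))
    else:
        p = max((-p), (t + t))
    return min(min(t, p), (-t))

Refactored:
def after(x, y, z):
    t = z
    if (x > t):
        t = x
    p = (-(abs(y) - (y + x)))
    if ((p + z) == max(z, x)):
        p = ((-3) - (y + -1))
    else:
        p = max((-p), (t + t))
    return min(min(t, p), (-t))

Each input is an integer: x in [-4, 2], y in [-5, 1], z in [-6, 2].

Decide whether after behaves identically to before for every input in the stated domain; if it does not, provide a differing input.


Evaluate both at x=0, y=0, z=0.
before: t = 0; p = 0; ((p + z) == max(z, x)) -> true; p = -1; return -1
after: t = 0; (x > t) -> false; p = 0; ((p + z) == max(z, x)) -> true; p = -2; return -2
-1 != -2, so the rewrite changes behavior.
verdict: not equivalent; witness: x=0, y=0, z=0


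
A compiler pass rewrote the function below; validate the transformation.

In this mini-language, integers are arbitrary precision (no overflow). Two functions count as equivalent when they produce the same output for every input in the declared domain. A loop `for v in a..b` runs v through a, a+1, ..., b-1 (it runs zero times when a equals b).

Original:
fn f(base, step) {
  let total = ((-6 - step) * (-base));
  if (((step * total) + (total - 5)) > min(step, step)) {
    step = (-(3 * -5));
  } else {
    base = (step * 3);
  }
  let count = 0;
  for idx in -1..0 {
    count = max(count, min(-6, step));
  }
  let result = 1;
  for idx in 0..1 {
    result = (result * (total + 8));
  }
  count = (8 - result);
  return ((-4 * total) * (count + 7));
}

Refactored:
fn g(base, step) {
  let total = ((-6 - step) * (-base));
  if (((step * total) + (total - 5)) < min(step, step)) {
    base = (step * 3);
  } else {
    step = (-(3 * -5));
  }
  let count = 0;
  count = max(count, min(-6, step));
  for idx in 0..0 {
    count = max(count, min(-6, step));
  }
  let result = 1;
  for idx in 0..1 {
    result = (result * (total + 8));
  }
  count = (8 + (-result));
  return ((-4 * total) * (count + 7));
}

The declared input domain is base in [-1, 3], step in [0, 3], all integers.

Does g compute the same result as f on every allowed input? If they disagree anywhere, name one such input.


Equivalent. One difference looks behavioral, but it never changes the outcome for any declared input.
Across all 20 domain points the two functions coincide.
Spot check at base=1, step=0 — f: total := 6 | (((step * total) + (total - 5)) > min(step, step)): true | step := 15 | count := 0 | iter idx=-1: | count := 0 | result := 1 | iter idx=0: | result := 14 | count := -6 | result -24. g: total := 6 | (((step * total) + (total - 5)) < min(step, step)): false | step := 15 | count := 0 | count := 0 | loop over idx: empty range | result := 1 | iter idx=0: | result := 14 | count := -6 | result -24. Both give -24.
verdict: equivalent


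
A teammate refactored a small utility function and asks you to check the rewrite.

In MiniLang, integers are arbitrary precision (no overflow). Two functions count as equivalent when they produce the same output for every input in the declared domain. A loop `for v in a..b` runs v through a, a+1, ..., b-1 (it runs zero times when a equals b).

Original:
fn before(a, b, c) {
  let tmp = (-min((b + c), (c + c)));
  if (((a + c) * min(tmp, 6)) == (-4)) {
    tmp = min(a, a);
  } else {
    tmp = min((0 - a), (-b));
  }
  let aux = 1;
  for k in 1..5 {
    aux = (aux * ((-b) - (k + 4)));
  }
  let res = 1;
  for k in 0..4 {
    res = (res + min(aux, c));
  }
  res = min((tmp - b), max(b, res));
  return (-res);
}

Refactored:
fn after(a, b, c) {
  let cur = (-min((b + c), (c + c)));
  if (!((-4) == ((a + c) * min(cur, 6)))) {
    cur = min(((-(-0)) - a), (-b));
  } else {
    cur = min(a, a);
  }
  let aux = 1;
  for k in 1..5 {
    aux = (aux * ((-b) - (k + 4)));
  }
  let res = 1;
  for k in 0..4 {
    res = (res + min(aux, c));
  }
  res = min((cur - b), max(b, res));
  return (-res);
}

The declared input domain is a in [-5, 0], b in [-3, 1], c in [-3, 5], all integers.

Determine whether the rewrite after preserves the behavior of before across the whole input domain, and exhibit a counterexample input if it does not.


Side by side, the visible changes include: local variable names differ, and boolean connective usage differs.
Tracing a=-4, b=0, c=4: before: tmp becomes -4; next (((a + c) * min(tmp, 6)) == (-4)) evaluates to false; next tmp becomes 0; next aux becomes 1; next at k=1:; next aux becomes -5; next at k=2:; next aux becomes 30; next at k=3:; next aux becomes -210; next at k=4:; next aux becomes 1680; next res becomes 1; next at k=0:; next res becomes 5; next at k=1:; next res becomes 9; next at k=2:; next res becomes 13; next at k=3:; next res becomes 17; next res becomes 0; next final value 0 | after: cur becomes -4; next (!((-4) == ((a + c) * min(cur, 6)))) evaluates to true; next cur becomes 0; next aux becomes 1; next at k=1:; next aux becomes -5; next at k=2:; next aux becomes 30; next at k=3:; next aux becomes -210; next at k=4:; next aux becomes 1680; next res becomes 1; next at k=0:; next res becomes 5; next at k=1:; next res becomes 9; next at k=2:; next res becomes 13; next at k=3:; next res becomes 17; next res becomes 0; next final value 0 — matching result 0.
Checked all 270 inputs in the declared domain: the outputs agree on every one.
verdict: equivalent


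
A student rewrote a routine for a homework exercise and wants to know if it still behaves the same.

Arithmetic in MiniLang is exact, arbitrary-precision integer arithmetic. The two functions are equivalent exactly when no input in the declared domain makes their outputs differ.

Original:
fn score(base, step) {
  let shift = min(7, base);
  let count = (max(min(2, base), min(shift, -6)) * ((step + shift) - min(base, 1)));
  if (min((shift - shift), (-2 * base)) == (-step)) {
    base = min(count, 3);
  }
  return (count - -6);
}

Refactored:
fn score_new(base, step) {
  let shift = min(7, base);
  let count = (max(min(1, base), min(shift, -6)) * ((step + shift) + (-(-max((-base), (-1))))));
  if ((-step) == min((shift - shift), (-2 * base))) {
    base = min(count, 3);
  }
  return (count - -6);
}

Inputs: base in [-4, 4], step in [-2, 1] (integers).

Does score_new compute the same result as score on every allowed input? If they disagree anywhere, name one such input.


Take base=2, step=-2.
score: shift becomes 2; next count becomes -2; next (min((shift - shift), (-2 * base)) == (-step)) evaluates to false; next final value 4
score_new: shift becomes 2; next count becomes -1; next ((-step) == min((shift - shift), (-2 * base))) evaluates to false; next final value 5
4 and 5 differ, so these are not the same function on this domain.
verdict: not equivalent; witness: base=2, step=-2


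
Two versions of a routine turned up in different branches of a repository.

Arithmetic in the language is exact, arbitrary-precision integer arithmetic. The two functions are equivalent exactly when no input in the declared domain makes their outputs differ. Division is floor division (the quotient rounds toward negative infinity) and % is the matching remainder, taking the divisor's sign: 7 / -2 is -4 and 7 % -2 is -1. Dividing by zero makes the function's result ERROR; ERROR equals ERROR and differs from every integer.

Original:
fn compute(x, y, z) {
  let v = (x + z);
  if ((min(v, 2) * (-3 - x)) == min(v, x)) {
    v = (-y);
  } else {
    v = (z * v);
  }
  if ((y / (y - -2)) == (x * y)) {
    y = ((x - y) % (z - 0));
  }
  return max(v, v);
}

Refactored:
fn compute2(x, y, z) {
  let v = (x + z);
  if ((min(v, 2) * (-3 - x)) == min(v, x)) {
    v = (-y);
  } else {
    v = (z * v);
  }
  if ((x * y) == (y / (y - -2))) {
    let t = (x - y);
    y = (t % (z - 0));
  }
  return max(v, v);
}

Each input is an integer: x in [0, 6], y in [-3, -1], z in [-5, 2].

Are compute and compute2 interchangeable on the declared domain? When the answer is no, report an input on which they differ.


Comparing the listings, the differences include: statement counts differ; local variable names differ.
As a probe, take x=5, y=-1, z=0: compute runs v := 5 | ((min(v, 2) * (-3 - x)) == min(v, x)): false | v := 0 | ((y / (y - -2)) == (x * y)): false | result 0; compute2 runs v := 5 | ((min(v, 2) * (-3 - x)) == min(v, x)): false | v := 0 | ((x * y) == (y / (y - -2))): false | result 0; both end at 0.
An exhaustive pass over the 168 declared inputs shows identical outputs.
verdict: equivalent


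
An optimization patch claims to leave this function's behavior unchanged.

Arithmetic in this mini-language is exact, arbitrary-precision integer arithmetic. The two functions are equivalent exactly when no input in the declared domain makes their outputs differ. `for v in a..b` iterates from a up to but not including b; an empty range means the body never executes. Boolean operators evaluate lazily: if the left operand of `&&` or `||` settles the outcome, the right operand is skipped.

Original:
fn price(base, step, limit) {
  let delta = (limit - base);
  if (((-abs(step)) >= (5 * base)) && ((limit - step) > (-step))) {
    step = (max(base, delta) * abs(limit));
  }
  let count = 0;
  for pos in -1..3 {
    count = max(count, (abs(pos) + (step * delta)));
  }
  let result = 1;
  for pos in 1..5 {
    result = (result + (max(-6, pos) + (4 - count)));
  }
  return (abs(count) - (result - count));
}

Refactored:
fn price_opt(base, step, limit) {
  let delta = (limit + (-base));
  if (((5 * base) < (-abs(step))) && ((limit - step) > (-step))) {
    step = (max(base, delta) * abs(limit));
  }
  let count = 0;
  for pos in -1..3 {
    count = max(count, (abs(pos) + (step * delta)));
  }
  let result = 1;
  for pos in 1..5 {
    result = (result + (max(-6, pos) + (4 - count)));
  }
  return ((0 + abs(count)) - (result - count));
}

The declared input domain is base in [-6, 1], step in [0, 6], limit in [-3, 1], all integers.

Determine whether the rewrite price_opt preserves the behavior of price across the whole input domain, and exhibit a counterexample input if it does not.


Try base=-1, step=5, limit=1.
price: delta := 2 | (((-abs(step)) >= (5 * base)) && ((limit - step) > (-step))): true | step := 2 | count := 0 | iter pos=-1: | count := 5 | iter pos=0: | count := 5 | iter pos=1: | count := 5 | iter pos=2: | count := 6 | result := 1 | iter pos=1: | result := 0 | iter pos=2: | result := 0 | iter pos=3: | result := 1 | iter pos=4: | result := 3 | result 9
price_opt: delta := 2 | (((5 * base) < (-abs(step))) && ((limit - step) > (-step))): false | count := 0 | iter pos=-1: | count := 11 | iter pos=0: | count := 11 | iter pos=1: | count := 11 | iter pos=2: | count := 12 | result := 1 | iter pos=1: | result := -6 | iter pos=2: | result := -12 | iter pos=3: | result := -17 | iter pos=4: | result := -21 | result 45
9 != 45, so the rewrite changes behavior.
verdict: not equivalent; witness: base=-1, step=5, limit=1


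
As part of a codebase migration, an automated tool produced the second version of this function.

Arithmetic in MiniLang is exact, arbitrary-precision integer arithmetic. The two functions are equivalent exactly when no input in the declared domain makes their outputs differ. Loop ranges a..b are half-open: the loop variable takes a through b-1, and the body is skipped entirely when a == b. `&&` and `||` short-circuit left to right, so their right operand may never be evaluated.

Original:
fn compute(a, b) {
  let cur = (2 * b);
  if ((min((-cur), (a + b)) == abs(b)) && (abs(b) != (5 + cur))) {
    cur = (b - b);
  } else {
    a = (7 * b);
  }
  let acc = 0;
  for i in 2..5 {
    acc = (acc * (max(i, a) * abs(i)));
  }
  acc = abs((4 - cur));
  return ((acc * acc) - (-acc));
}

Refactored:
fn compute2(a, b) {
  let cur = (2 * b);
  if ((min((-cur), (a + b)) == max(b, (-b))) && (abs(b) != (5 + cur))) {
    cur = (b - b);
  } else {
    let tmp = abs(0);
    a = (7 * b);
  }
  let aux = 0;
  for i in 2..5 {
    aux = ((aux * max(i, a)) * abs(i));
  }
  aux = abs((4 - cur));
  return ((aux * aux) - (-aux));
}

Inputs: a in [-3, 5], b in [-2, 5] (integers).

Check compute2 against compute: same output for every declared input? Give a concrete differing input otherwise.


Behavior is preserved: although min/max/abs usage differs; constant usage differs; local variable names differ; statement counts differ, the outputs never diverge.
Tracing a=2, b=-1: compute: cur becomes -2; next ((min((-cur), (a + b)) == abs(b)) && (abs(b) != (5 + cur))) evaluates to true; next cur becomes 0; next acc becomes 0; next at i=2:; next acc becomes 0; next at i=3:; next acc becomes 0; next at i=4:; next acc becomes 0; next acc becomes 4; next final value 20 | compute2: cur becomes -2; next ((min((-cur), (a + b)) == max(b, (-b))) && (abs(b) != (5 + cur))) evaluates to true; next cur becomes 0; next aux becomes 0; next at i=2:; next aux becomes 0; next at i=3:; next aux becomes 0; next at i=4:; next aux becomes 0; next aux becomes 4; next final value 20 — matching result 20.
Checked all 72 inputs in the declared domain: the outputs agree on every one.
verdict: equivalent


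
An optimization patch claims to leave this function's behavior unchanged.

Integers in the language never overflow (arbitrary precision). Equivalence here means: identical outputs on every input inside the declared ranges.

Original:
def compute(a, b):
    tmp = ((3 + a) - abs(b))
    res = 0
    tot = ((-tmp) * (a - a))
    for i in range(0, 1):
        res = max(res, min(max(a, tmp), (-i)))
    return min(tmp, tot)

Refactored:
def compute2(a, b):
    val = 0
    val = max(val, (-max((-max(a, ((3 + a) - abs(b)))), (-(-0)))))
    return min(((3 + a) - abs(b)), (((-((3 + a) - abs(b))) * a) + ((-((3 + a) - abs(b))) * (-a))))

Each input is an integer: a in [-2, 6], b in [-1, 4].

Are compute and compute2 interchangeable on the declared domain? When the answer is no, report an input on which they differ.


Equivalent — the differences include arithmetic usage differs, plus statement counts differ, plus loop structure differs, plus local variable names differ, plus min/max/abs usage differs, plus constant usage differs, yet no declared input distinguishes the two.
One worked example (a=0, b=2) — compute: tmp=1, then res=0, then tot=0, then (i=0), then res=0, then returns 0; compute2: val=0, then val=0, then returns 0; agreement on 0.
Across all 54 domain points the two functions coincide.
verdict: equivalent


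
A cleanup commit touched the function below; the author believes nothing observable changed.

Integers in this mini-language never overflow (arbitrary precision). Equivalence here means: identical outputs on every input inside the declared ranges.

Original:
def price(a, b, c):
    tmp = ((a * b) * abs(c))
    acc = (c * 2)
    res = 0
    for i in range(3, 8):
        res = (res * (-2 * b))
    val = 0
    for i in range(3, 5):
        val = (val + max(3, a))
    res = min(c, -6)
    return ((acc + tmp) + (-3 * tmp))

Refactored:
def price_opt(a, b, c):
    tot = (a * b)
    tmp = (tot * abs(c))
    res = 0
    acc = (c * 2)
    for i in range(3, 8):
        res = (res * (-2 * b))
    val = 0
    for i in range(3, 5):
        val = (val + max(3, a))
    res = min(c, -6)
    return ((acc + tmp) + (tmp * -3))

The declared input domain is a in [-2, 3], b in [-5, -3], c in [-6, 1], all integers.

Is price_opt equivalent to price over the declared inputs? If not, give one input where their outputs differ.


Differences: statement counts differ; also local variable names differ — yet all 144 inputs agree.
verdict: equivalent


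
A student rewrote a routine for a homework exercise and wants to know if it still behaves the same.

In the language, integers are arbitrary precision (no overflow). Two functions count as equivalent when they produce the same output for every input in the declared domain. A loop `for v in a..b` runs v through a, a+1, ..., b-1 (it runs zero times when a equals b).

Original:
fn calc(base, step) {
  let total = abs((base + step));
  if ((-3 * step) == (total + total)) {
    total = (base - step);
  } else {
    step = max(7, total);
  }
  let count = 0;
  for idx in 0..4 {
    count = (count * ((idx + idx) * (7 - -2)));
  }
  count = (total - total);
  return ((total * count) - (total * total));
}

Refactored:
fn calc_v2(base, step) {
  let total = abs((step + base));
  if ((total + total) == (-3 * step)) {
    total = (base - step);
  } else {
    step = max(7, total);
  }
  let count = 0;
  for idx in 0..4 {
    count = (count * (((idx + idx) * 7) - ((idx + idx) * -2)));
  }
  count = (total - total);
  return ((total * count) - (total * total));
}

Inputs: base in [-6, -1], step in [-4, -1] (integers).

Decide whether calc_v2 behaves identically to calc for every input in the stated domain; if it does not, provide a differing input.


Equivalent — the differences include arithmetic usage differs, yet no declared input distinguishes the two.
Tracing base=-4, step=-1: calc: total = 5; ((-3 * step) == (total + total)) -> false; step = 7; count = 0; [idx=0]; count = 0; [idx=1]; count = 0; [idx=2]; count = 0; [idx=3]; count = 0; count = 0; return -25 | calc_v2: total = 5; ((total + total) == (-3 * step)) -> false; step = 7; count = 0; [idx=0]; count = 0; [idx=1]; count = 0; [idx=2]; count = 0; [idx=3]; count = 0; count = 0; return -25 — matching result -25.
Checked all 24 inputs in the declared domain: the outputs agree on every one.
verdict: equivalent


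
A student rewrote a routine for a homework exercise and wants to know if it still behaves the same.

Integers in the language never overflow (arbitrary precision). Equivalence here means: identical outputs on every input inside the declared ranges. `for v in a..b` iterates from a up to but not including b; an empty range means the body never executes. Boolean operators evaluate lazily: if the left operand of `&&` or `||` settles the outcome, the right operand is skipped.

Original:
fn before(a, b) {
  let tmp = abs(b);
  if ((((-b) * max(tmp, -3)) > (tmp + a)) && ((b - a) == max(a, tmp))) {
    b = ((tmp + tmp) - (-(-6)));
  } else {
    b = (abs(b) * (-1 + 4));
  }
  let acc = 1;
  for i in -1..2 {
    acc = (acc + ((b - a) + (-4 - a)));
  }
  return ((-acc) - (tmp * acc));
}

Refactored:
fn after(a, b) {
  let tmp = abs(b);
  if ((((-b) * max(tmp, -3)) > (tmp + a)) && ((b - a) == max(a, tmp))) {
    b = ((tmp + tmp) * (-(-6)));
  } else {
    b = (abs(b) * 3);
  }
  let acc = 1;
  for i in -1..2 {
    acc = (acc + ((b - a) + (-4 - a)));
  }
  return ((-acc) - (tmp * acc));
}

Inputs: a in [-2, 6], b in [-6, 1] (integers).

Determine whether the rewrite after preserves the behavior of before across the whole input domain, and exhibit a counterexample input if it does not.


Run the pair on a=-2, b=-1.
before: tmp := 1 | ((((-b) * max(tmp, -3)) > (tmp + a)) && ((b - a) == max(a, tmp))): true | b := -4 | acc := 1 | iter i=-1: | acc := -3 | iter i=0: | acc := -7 | iter i=1: | acc := -11 | result 22
after: tmp := 1 | ((((-b) * max(tmp, -3)) > (tmp + a)) && ((b - a) == max(a, tmp))): true | b := 12 | acc := 1 | iter i=-1: | acc := 13 | iter i=0: | acc := 25 | iter i=1: | acc := 37 | result -74
22 against -74: the behavior changed.
verdict: not equivalent; witness: a=-2, b=-1


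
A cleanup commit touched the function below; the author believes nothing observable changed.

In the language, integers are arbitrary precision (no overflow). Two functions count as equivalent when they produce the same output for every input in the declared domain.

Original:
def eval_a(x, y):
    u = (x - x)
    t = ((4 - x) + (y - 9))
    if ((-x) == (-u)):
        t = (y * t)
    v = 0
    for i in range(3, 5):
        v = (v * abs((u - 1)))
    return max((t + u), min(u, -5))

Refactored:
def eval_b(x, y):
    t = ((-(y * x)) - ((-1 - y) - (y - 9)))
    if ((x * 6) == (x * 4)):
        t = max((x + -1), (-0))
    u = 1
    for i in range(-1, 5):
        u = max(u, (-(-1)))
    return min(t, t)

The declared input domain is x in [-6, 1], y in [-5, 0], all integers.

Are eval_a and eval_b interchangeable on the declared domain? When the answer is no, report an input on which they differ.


Try x=-6, y=-5.
eval_a: u=0, then t=-4, then ((-x) == (-u)) is false, then v=0, then (i=3), then v=0, then (i=4), then v=0, then returns -4
eval_b: t=-48, then ((x * 6) == (x * 4)) is false, then u=1, then (i=-1), then u=1, then (i=0), then u=1, then (i=1), then u=1, then (i=2), then u=1, then (i=3), then u=1, then (i=4), then u=1, then returns -48
-4 != -48, so the rewrite changes behavior.
verdict: not equivalent; witness: x=-6, y=-5


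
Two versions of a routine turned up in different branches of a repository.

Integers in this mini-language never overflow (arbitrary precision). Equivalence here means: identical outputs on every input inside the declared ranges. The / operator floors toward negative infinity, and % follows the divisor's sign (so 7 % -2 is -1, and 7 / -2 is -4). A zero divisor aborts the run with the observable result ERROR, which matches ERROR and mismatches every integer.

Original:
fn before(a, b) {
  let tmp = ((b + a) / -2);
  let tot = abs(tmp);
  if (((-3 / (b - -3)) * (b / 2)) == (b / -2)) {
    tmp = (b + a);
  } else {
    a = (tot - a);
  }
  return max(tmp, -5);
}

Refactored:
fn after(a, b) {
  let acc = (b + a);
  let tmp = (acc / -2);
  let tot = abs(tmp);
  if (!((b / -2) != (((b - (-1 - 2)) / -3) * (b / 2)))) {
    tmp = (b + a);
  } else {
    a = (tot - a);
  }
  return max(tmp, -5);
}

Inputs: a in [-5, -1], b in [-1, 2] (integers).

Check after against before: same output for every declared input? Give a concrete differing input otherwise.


These are not equivalent — on a=-5, b=2 the outputs split (-3 vs 1).
before: tmp = 1; tot = 1; (((-3 / (b - -3)) * (b / 2)) == (b / -2)) -> true; tmp = -3; return -3
after: acc = -3; tmp = 1; tot = 1; (!((b / -2) != (((b - (-1 - 2)) / -3) * (b / 2)))) -> false; a = 6; return 1
verdict: not equivalent; witness: a=-5, b=2


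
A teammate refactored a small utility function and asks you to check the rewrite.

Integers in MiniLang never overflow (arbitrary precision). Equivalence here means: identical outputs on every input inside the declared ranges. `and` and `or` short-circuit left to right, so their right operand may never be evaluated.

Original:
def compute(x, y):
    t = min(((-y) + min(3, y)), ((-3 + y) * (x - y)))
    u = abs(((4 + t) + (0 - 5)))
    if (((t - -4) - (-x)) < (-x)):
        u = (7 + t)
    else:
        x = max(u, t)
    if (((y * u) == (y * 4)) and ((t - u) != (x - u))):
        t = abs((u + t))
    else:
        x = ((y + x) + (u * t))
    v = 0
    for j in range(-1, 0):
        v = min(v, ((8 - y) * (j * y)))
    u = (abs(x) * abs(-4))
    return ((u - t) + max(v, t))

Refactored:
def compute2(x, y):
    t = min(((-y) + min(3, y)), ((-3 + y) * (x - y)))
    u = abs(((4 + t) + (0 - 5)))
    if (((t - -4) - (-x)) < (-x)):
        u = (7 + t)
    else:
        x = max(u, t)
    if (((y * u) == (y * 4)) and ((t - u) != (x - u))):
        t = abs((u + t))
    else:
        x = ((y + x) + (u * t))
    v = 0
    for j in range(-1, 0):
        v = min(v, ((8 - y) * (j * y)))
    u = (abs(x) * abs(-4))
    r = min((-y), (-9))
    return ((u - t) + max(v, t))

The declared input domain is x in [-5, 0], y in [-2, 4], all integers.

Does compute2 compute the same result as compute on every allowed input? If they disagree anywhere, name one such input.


Behavior is preserved: although statement counts differ; also constant usage differs; also min/max/abs usage differs; also local variable names differ, the outputs never diverge.
Spot check at x=-4, y=-2 — compute: t=0, then u=1, then (((t - -4) - (-x)) < (-x)) is true, then u=7, then (((y * u) == (y * 4)) and ((t - u) != (x - u))) is false, then x=-6, then v=0, then (j=-1), then v=0, then u=24, then returns 24. compute2: t=0, then u=1, then (((t - -4) - (-x)) < (-x)) is true, then u=7, then (((y * u) == (y * 4)) and ((t - u) != (x - u))) is false, then x=-6, then v=0, then (j=-1), then v=0, then u=24, then r=-9, then returns 24. Both give 24.
Every one of the 42 inputs gives matching results.
verdict: equivalent


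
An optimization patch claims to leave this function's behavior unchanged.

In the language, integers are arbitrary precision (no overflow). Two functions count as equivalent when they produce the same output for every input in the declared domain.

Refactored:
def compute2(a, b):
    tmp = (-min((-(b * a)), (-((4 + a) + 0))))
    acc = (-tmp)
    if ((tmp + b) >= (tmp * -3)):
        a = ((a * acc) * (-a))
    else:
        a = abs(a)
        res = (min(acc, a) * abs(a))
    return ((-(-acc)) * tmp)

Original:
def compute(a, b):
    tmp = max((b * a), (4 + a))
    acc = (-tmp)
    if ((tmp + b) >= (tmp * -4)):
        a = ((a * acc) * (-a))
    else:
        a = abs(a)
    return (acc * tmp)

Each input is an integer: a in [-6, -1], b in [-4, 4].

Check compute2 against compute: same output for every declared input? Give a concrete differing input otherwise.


Equivalent. The edit looks behavioral (`-4` became `-3`), but over these ranges it never changes the outcome.
Checked all 54 inputs in the declared domain: the outputs agree on every one.
Spot check at a=-1, b=-1 — compute: tmp=3, then acc=-3, then ((tmp + b) >= (tmp * -4)) is true, then a=3, then returns -9. compute2: tmp=3, then acc=-3, then ((tmp + b) >= (tmp * -3)) is true, then a=3, then returns -9. Both give -9.
verdict: equivalent


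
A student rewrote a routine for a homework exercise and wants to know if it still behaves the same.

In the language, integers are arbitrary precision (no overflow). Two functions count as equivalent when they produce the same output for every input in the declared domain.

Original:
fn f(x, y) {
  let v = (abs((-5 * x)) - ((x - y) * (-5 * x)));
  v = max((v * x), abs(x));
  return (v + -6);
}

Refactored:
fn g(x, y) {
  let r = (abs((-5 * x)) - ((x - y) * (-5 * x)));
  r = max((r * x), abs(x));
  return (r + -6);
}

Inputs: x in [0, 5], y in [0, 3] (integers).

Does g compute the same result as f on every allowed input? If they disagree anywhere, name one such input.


Comparing the listings, the differences include: local variable names differ.
As a probe, take x=3, y=2: f runs v = 30; v = 90; return 84; g runs r = 30; r = 90; return 84; both end at 84.
Checked all 24 inputs in the declared domain: the outputs agree on every one.
verdict: equivalent
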